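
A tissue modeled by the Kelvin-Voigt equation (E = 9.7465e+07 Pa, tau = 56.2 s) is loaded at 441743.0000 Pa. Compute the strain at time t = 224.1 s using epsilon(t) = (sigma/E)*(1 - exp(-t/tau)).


epsilon(t) = (sigma/E) * (1 - exp(-t/tau))
sigma/E = 441743.0000 / 9.7465e+07 = 0.0045
exp(-t/tau) = exp(-224.1 / 56.2) = 0.0185
epsilon = 0.0045 * (1 - 0.0185)
epsilon = 0.0044


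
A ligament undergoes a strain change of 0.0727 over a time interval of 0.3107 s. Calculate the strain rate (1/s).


strain_rate = delta_strain / delta_t
strain_rate = 0.0727 / 0.3107
strain_rate = 0.2340


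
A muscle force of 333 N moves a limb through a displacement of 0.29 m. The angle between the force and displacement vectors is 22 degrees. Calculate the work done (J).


W = F * d * cos(theta)
theta = 22 deg = 0.3840 rad
cos(theta) = 0.9272
W = 333 * 0.29 * 0.9272
W = 89.5381


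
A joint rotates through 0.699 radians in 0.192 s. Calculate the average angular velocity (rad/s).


omega = delta_theta / delta_t
omega = 0.699 / 0.192
omega = 3.6406


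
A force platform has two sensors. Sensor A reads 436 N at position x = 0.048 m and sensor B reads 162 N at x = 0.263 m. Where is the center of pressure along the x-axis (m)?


COP_x = (F1*x1 + F2*x2) / (F1 + F2)
COP_x = (436*0.048 + 162*0.263) / (436 + 162)
Numerator = 63.5340
Denominator = 598
COP_x = 0.1062


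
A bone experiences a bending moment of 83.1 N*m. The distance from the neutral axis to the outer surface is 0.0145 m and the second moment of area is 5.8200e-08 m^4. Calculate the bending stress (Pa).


sigma = M * c / I
sigma = 83.1 * 0.0145 / 5.8200e-08
M * c = 1.2049
sigma = 2.0704e+07


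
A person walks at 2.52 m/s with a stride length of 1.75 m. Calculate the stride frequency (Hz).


f = v / stride_length
f = 2.52 / 1.75
f = 1.4400


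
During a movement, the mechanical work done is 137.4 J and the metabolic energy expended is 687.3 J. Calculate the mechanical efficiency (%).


eta = (W_mech / E_meta) * 100
eta = (137.4 / 687.3) * 100
ratio = 0.1999
eta = 19.9913


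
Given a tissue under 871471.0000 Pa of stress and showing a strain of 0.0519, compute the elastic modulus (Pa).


E = stress / strain
E = 871471.0000 / 0.0519
E = 1.6791e+07


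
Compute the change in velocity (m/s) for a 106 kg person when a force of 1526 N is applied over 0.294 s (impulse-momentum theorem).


J = F * dt = 1526 * 0.294 = 448.6440 N*s
delta_v = J / m
delta_v = 448.6440 / 106
delta_v = 4.2325


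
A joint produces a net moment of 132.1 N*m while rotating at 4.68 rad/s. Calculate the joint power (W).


P = M * omega
P = 132.1 * 4.68
P = 618.2280


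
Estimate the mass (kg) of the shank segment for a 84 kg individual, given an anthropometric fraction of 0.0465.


m_segment = body_mass * fraction
m_segment = 84 * 0.0465
m_segment = 3.9060


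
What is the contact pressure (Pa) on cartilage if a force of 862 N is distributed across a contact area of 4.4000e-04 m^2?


P = F / A
P = 862 / 4.4000e-04
P = 1.9591e+06


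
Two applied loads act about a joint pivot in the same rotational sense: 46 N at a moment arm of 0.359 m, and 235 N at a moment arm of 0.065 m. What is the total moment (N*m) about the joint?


M = F1 * d1 + F2 * d2
M = 46 * 0.359 + 235 * 0.065
M = 16.5140 + 15.2750
M = 31.7890


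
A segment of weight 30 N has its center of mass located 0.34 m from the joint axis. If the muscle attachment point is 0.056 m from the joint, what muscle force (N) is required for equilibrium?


F_muscle = W * d_load / d_muscle
F_muscle = 30 * 0.34 / 0.056
Numerator = 10.2000
F_muscle = 182.1429


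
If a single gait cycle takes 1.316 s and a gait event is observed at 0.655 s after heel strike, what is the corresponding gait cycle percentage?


pct = (event_time / cycle_time) * 100
pct = (0.655 / 1.316) * 100
ratio = 0.4977
pct = 49.7720


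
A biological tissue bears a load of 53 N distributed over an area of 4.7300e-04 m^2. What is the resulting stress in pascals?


stress = F / A
stress = 53 / 4.7300e-04
stress = 112050.7400


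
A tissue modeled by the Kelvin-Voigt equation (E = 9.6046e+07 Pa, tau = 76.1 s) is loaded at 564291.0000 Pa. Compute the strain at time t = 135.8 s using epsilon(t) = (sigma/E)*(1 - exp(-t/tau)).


epsilon(t) = (sigma/E) * (1 - exp(-t/tau))
sigma/E = 564291.0000 / 9.6046e+07 = 0.0059
exp(-t/tau) = exp(-135.8 / 76.1) = 0.1679
epsilon = 0.0059 * (1 - 0.1679)
epsilon = 0.0049


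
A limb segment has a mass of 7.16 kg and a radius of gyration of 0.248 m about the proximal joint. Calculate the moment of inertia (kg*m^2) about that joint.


I = m * k^2
I = 7.16 * 0.248^2
k^2 = 0.0615
I = 0.4404


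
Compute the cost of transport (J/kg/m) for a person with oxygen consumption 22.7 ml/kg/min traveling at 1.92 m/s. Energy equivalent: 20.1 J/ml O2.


Power per kg = VO2 * 20.1 / 60
Power per kg = 22.7 * 20.1 / 60 = 7.6045 W/kg
Cost = power_per_kg / speed
Cost = 7.6045 / 1.92
Cost = 3.9607


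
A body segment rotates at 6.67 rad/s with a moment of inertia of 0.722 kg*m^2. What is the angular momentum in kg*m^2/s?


L = I * omega
L = 0.722 * 6.67
L = 4.8157


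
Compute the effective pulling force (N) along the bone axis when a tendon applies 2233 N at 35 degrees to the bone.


F_eff = F_tendon * cos(theta)
theta = 35 deg = 0.6109 rad
cos(theta) = 0.8192
F_eff = 2233 * 0.8192
F_eff = 1829.1665


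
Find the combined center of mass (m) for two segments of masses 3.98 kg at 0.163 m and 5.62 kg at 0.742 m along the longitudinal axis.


COM = (m1*x1 + m2*x2) / (m1 + m2)
COM = (3.98*0.163 + 5.62*0.742) / (3.98 + 5.62)
Numerator = 4.8188
Denominator = 9.6000
COM = 0.5020


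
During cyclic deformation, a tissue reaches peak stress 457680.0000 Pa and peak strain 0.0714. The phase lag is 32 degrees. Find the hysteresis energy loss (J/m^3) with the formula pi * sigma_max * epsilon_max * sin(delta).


E_loss = pi * sigma_max * epsilon_max * sin(delta)
delta = 32 deg = 0.5585 rad
sin(delta) = 0.5299
E_loss = pi * 457680.0000 * 0.0714 * 0.5299
E_loss = 54402.6089


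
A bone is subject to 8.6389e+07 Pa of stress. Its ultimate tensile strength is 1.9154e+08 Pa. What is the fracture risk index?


FRI = applied / ultimate
FRI = 8.6389e+07 / 1.9154e+08
FRI = 0.4510


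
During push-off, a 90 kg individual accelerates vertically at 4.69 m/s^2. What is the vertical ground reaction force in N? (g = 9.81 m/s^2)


GRF = m * (g + a)
GRF = 90 * (9.81 + 4.69)
GRF = 90 * 14.5000
GRF = 1305.0000


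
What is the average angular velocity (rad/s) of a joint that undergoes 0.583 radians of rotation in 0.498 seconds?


omega = delta_theta / delta_t
omega = 0.583 / 0.498
omega = 1.1707


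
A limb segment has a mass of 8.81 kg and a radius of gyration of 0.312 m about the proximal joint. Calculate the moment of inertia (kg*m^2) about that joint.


I = m * k^2
I = 8.81 * 0.312^2
k^2 = 0.0973
I = 0.8576


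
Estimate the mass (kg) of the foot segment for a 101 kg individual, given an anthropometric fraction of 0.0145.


m_segment = body_mass * fraction
m_segment = 101 * 0.0145
m_segment = 1.4645


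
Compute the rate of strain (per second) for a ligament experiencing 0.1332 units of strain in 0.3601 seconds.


strain_rate = delta_strain / delta_t
strain_rate = 0.1332 / 0.3601
strain_rate = 0.3699


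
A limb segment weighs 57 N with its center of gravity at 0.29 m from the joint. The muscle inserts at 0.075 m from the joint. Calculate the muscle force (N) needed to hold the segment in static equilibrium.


F_muscle = W * d_load / d_muscle
F_muscle = 57 * 0.29 / 0.075
Numerator = 16.5300
F_muscle = 220.4000


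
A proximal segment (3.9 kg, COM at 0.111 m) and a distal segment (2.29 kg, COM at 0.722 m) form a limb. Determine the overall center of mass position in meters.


COM = (m1*x1 + m2*x2) / (m1 + m2)
COM = (3.9*0.111 + 2.29*0.722) / (3.9 + 2.29)
Numerator = 2.0863
Denominator = 6.1900
COM = 0.3370


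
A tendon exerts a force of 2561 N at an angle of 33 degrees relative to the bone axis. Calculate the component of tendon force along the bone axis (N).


F_eff = F_tendon * cos(theta)
theta = 33 deg = 0.5760 rad
cos(theta) = 0.8387
F_eff = 2561 * 0.8387
F_eff = 2147.8353


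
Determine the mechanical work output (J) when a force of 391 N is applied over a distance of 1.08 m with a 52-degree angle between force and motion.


W = F * d * cos(theta)
theta = 52 deg = 0.9076 rad
cos(theta) = 0.6157
W = 391 * 1.08 * 0.6157
W = 259.9815


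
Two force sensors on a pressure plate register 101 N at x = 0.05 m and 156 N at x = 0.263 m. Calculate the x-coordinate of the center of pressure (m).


COP_x = (F1*x1 + F2*x2) / (F1 + F2)
COP_x = (101*0.05 + 156*0.263) / (101 + 156)
Numerator = 46.0780
Denominator = 257
COP_x = 0.1793


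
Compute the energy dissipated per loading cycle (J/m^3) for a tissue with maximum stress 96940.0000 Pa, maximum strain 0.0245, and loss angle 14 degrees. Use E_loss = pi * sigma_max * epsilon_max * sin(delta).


E_loss = pi * sigma_max * epsilon_max * sin(delta)
delta = 14 deg = 0.2443 rad
sin(delta) = 0.2419
E_loss = pi * 96940.0000 * 0.0245 * 0.2419
E_loss = 1805.0704


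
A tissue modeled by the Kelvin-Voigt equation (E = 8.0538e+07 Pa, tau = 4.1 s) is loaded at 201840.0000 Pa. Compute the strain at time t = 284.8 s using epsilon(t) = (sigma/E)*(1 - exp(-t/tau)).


epsilon(t) = (sigma/E) * (1 - exp(-t/tau))
sigma/E = 201840.0000 / 8.0538e+07 = 0.0025
exp(-t/tau) = exp(-284.8 / 4.1) = 6.7986e-31
epsilon = 0.0025 * (1 - 6.7986e-31)
epsilon = 0.0025


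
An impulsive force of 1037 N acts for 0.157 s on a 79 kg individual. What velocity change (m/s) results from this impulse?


J = F * dt = 1037 * 0.157 = 162.8090 N*s
delta_v = J / m
delta_v = 162.8090 / 79
delta_v = 2.0609


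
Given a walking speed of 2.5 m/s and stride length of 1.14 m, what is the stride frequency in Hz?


f = v / stride_length
f = 2.5 / 1.14
f = 2.1930


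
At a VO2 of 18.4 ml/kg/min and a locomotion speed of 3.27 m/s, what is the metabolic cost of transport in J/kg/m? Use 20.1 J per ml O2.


Power per kg = VO2 * 20.1 / 60
Power per kg = 18.4 * 20.1 / 60 = 6.1640 W/kg
Cost = power_per_kg / speed
Cost = 6.1640 / 3.27
Cost = 1.8850


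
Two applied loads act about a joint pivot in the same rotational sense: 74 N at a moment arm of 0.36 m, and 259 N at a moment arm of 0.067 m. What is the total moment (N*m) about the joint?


M = F1 * d1 + F2 * d2
M = 74 * 0.36 + 259 * 0.067
M = 26.6400 + 17.3530
M = 43.9930


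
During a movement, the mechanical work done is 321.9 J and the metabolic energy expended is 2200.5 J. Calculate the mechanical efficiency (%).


eta = (W_mech / E_meta) * 100
eta = (321.9 / 2200.5) * 100
ratio = 0.1463
eta = 14.6285


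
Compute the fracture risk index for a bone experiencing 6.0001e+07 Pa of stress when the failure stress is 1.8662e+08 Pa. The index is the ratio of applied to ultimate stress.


FRI = applied / ultimate
FRI = 6.0001e+07 / 1.8662e+08
FRI = 0.3215


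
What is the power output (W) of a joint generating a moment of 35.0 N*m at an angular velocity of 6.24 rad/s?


P = M * omega
P = 35.0 * 6.24
P = 218.4000


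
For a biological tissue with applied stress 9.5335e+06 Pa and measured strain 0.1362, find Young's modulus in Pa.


E = stress / strain
E = 9.5335e+06 / 0.1362
E = 6.9996e+07


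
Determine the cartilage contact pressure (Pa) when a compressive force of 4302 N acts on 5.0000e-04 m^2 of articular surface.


P = F / A
P = 4302 / 5.0000e-04
P = 8.6040e+06


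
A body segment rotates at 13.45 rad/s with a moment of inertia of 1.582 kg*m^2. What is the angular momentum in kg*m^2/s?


L = I * omega
L = 1.582 * 13.45
L = 21.2779


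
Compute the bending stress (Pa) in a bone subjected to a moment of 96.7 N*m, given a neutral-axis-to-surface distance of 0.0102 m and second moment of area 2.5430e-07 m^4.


sigma = M * c / I
sigma = 96.7 * 0.0102 / 2.5430e-07
M * c = 0.9863
sigma = 3.8786e+06


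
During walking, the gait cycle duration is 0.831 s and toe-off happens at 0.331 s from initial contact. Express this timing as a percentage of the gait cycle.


pct = (event_time / cycle_time) * 100
pct = (0.331 / 0.831) * 100
ratio = 0.3983
pct = 39.8315


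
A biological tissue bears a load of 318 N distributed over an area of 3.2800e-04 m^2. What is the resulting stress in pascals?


stress = F / A
stress = 318 / 3.2800e-04
stress = 969512.1951


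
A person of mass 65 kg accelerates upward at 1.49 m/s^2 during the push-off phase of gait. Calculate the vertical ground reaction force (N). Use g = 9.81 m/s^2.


GRF = m * (g + a)
GRF = 65 * (9.81 + 1.49)
GRF = 65 * 11.3000
GRF = 734.5000


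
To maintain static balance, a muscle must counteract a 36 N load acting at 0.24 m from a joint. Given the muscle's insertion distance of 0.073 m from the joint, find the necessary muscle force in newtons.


F_muscle = W * d_load / d_muscle
F_muscle = 36 * 0.24 / 0.073
Numerator = 8.6400
F_muscle = 118.3562


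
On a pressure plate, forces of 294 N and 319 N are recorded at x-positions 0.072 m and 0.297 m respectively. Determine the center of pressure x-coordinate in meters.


COP_x = (F1*x1 + F2*x2) / (F1 + F2)
COP_x = (294*0.072 + 319*0.297) / (294 + 319)
Numerator = 115.9110
Denominator = 613
COP_x = 0.1891


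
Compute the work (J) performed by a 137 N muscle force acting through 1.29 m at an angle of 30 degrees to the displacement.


W = F * d * cos(theta)
theta = 30 deg = 0.5236 rad
cos(theta) = 0.8660
W = 137 * 1.29 * 0.8660
W = 153.0527


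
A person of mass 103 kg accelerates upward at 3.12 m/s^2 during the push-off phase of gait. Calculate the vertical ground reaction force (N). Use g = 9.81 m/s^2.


GRF = m * (g + a)
GRF = 103 * (9.81 + 3.12)
GRF = 103 * 12.9300
GRF = 1331.7900


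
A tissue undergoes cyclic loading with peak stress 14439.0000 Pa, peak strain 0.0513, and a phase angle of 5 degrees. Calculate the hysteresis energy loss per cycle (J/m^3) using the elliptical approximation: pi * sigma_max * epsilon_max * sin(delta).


E_loss = pi * sigma_max * epsilon_max * sin(delta)
delta = 5 deg = 0.0873 rad
sin(delta) = 0.0872
E_loss = pi * 14439.0000 * 0.0513 * 0.0872
E_loss = 202.8151


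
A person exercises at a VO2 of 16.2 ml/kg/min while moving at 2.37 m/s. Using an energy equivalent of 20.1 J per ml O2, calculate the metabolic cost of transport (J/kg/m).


Power per kg = VO2 * 20.1 / 60
Power per kg = 16.2 * 20.1 / 60 = 5.4270 W/kg
Cost = power_per_kg / speed
Cost = 5.4270 / 2.37
Cost = 2.2899


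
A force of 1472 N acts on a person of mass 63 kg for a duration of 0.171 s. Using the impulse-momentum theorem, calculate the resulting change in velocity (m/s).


J = F * dt = 1472 * 0.171 = 251.7120 N*s
delta_v = J / m
delta_v = 251.7120 / 63
delta_v = 3.9954


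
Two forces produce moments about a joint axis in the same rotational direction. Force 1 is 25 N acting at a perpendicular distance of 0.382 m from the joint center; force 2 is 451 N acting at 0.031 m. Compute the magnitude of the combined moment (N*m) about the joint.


M = F1 * d1 + F2 * d2
M = 25 * 0.382 + 451 * 0.031
M = 9.5500 + 13.9810
M = 23.5310


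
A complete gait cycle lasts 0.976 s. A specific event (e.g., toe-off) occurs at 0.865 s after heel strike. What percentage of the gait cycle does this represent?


pct = (event_time / cycle_time) * 100
pct = (0.865 / 0.976) * 100
ratio = 0.8863
pct = 88.6270


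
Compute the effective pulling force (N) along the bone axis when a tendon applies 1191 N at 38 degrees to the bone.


F_eff = F_tendon * cos(theta)
theta = 38 deg = 0.6632 rad
cos(theta) = 0.7880
F_eff = 1191 * 0.7880
F_eff = 938.5208


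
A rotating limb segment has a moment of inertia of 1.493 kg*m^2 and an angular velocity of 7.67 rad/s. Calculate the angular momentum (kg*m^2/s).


L = I * omega
L = 1.493 * 7.67
L = 11.4513


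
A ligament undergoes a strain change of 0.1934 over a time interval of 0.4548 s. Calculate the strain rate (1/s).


strain_rate = delta_strain / delta_t
strain_rate = 0.1934 / 0.4548
strain_rate = 0.4252


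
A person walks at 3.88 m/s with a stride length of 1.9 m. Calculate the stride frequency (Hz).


f = v / stride_length
f = 3.88 / 1.9
f = 2.0421


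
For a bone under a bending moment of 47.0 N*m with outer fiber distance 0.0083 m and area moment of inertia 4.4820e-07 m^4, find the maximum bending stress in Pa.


sigma = M * c / I
sigma = 47.0 * 0.0083 / 4.4820e-07
M * c = 0.3901
sigma = 870370.3704


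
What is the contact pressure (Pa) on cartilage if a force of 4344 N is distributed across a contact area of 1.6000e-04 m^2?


P = F / A
P = 4344 / 1.6000e-04
P = 2.7150e+07


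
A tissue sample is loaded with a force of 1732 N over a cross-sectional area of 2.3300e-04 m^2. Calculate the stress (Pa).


stress = F / A
stress = 1732 / 2.3300e-04
stress = 7.4335e+06


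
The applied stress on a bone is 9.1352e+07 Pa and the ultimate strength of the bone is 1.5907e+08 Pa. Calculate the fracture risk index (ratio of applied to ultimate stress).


FRI = applied / ultimate
FRI = 9.1352e+07 / 1.5907e+08
FRI = 0.5743


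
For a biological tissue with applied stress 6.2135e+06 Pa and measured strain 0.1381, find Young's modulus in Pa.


E = stress / strain
E = 6.2135e+06 / 0.1381
E = 4.4993e+07


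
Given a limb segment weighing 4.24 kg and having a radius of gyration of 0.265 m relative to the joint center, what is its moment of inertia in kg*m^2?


I = m * k^2
I = 4.24 * 0.265^2
k^2 = 0.0702
I = 0.2978


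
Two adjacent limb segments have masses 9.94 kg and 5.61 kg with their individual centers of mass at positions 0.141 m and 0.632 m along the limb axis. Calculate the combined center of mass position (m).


COM = (m1*x1 + m2*x2) / (m1 + m2)
COM = (9.94*0.141 + 5.61*0.632) / (9.94 + 5.61)
Numerator = 4.9471
Denominator = 15.5500
COM = 0.3181


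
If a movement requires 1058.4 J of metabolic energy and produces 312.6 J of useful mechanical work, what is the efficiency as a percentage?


eta = (W_mech / E_meta) * 100
eta = (312.6 / 1058.4) * 100
ratio = 0.2954
eta = 29.5351


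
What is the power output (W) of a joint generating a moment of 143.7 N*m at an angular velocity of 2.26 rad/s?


P = M * omega
P = 143.7 * 2.26
P = 324.7620


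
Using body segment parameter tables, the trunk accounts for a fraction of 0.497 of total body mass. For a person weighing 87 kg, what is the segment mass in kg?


m_segment = body_mass * fraction
m_segment = 87 * 0.497
m_segment = 43.2390


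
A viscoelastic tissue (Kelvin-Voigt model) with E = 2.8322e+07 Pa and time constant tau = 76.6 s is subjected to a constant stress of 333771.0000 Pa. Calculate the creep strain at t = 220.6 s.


epsilon(t) = (sigma/E) * (1 - exp(-t/tau))
sigma/E = 333771.0000 / 2.8322e+07 = 0.0118
exp(-t/tau) = exp(-220.6 / 76.6) = 0.0561
epsilon = 0.0118 * (1 - 0.0561)
epsilon = 0.0111


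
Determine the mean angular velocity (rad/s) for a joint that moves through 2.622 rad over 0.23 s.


omega = delta_theta / delta_t
omega = 2.622 / 0.23
omega = 11.4000


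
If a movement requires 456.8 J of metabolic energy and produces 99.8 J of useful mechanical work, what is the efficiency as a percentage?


eta = (W_mech / E_meta) * 100
eta = (99.8 / 456.8) * 100
ratio = 0.2185
eta = 21.8476


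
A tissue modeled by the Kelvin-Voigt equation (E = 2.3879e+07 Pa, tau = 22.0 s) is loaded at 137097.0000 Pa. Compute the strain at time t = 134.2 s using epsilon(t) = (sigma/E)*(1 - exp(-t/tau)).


epsilon(t) = (sigma/E) * (1 - exp(-t/tau))
sigma/E = 137097.0000 / 2.3879e+07 = 0.0057
exp(-t/tau) = exp(-134.2 / 22.0) = 0.0022
epsilon = 0.0057 * (1 - 0.0022)
epsilon = 0.0057


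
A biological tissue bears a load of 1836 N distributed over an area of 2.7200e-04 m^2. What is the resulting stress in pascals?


stress = F / A
stress = 1836 / 2.7200e-04
stress = 6.7500e+06


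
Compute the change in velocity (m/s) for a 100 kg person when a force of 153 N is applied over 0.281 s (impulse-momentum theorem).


J = F * dt = 153 * 0.281 = 42.9930 N*s
delta_v = J / m
delta_v = 42.9930 / 100
delta_v = 0.4299


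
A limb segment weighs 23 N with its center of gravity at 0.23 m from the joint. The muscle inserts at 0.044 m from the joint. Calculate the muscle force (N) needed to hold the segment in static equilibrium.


F_muscle = W * d_load / d_muscle
F_muscle = 23 * 0.23 / 0.044
Numerator = 5.2900
F_muscle = 120.2273


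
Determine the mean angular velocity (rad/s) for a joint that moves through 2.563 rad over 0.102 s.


omega = delta_theta / delta_t
omega = 2.563 / 0.102
omega = 25.1275


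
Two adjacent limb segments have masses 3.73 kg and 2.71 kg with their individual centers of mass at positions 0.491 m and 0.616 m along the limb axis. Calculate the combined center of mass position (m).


COM = (m1*x1 + m2*x2) / (m1 + m2)
COM = (3.73*0.491 + 2.71*0.616) / (3.73 + 2.71)
Numerator = 3.5008
Denominator = 6.4400
COM = 0.5436


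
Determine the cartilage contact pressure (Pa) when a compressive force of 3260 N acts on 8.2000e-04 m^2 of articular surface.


P = F / A
P = 3260 / 8.2000e-04
P = 3.9756e+06


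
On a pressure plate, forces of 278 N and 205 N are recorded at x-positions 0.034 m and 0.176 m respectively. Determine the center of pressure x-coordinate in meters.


COP_x = (F1*x1 + F2*x2) / (F1 + F2)
COP_x = (278*0.034 + 205*0.176) / (278 + 205)
Numerator = 45.5320
Denominator = 483
COP_x = 0.0943


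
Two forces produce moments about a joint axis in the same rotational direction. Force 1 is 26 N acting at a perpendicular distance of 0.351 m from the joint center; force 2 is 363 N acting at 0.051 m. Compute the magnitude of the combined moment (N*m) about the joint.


M = F1 * d1 + F2 * d2
M = 26 * 0.351 + 363 * 0.051
M = 9.1260 + 18.5130
M = 27.6390


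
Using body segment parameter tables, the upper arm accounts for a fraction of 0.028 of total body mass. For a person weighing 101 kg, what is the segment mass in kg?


m_segment = body_mass * fraction
m_segment = 101 * 0.028
m_segment = 2.8280


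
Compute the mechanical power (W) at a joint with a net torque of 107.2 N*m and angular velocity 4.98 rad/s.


P = M * omega
P = 107.2 * 4.98
P = 533.8560


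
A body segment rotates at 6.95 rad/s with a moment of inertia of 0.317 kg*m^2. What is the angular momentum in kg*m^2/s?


L = I * omega
L = 0.317 * 6.95
L = 2.2031


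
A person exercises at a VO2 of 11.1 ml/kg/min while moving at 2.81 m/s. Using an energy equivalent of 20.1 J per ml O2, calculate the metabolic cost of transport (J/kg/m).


Power per kg = VO2 * 20.1 / 60
Power per kg = 11.1 * 20.1 / 60 = 3.7185 W/kg
Cost = power_per_kg / speed
Cost = 3.7185 / 2.81
Cost = 1.3233


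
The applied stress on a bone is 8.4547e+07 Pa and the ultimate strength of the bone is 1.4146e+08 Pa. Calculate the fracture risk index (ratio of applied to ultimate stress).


FRI = applied / ultimate
FRI = 8.4547e+07 / 1.4146e+08
FRI = 0.5977


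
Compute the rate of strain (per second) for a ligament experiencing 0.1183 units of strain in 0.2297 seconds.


strain_rate = delta_strain / delta_t
strain_rate = 0.1183 / 0.2297
strain_rate = 0.5150


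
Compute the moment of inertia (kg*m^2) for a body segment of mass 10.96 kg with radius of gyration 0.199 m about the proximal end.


I = m * k^2
I = 10.96 * 0.199^2
k^2 = 0.0396
I = 0.4340


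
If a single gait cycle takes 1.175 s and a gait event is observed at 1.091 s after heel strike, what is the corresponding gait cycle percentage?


pct = (event_time / cycle_time) * 100
pct = (1.091 / 1.175) * 100
ratio = 0.9285
pct = 92.8511


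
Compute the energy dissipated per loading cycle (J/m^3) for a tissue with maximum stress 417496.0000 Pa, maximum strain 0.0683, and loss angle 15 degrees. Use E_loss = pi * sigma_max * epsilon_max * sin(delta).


E_loss = pi * sigma_max * epsilon_max * sin(delta)
delta = 15 deg = 0.2618 rad
sin(delta) = 0.2588
E_loss = pi * 417496.0000 * 0.0683 * 0.2588
E_loss = 23185.6420


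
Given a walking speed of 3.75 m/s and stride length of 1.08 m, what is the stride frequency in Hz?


f = v / stride_length
f = 3.75 / 1.08
f = 3.4722


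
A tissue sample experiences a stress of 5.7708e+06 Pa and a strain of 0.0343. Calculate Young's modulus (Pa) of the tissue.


E = stress / strain
E = 5.7708e+06 / 0.0343
E = 1.6824e+08


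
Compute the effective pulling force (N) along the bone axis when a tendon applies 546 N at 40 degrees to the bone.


F_eff = F_tendon * cos(theta)
theta = 40 deg = 0.6981 rad
cos(theta) = 0.7660
F_eff = 546 * 0.7660
F_eff = 418.2603


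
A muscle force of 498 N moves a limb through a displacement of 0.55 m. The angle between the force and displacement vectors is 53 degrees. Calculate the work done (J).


W = F * d * cos(theta)
theta = 53 deg = 0.9250 rad
cos(theta) = 0.6018
W = 498 * 0.55 * 0.6018
W = 164.8371


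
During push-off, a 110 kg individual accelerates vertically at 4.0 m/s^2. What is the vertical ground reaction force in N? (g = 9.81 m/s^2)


GRF = m * (g + a)
GRF = 110 * (9.81 + 4.0)
GRF = 110 * 13.8100
GRF = 1519.1000


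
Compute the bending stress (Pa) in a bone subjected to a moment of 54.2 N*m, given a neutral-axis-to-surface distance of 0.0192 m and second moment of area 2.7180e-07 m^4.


sigma = M * c / I
sigma = 54.2 * 0.0192 / 2.7180e-07
M * c = 1.0406
sigma = 3.8287e+06


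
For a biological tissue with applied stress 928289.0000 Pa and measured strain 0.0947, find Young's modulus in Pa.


E = stress / strain
E = 928289.0000 / 0.0947
E = 9.8024e+06


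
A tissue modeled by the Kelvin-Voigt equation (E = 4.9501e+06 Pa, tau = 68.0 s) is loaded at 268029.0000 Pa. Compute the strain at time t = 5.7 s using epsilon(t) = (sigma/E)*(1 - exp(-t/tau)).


epsilon(t) = (sigma/E) * (1 - exp(-t/tau))
sigma/E = 268029.0000 / 4.9501e+06 = 0.0541
exp(-t/tau) = exp(-5.7 / 68.0) = 0.9196
epsilon = 0.0541 * (1 - 0.9196)
epsilon = 0.0044


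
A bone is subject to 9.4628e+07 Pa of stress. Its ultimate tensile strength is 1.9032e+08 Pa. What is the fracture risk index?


FRI = applied / ultimate
FRI = 9.4628e+07 / 1.9032e+08
FRI = 0.4972


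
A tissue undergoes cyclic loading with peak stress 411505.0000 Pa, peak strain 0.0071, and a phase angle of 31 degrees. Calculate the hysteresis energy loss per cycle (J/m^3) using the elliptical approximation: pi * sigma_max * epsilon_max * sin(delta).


E_loss = pi * sigma_max * epsilon_max * sin(delta)
delta = 31 deg = 0.5411 rad
sin(delta) = 0.5150
E_loss = pi * 411505.0000 * 0.0071 * 0.5150
E_loss = 4727.4035


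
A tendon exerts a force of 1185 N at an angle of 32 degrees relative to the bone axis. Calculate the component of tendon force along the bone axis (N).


F_eff = F_tendon * cos(theta)
theta = 32 deg = 0.5585 rad
cos(theta) = 0.8480
F_eff = 1185 * 0.8480
F_eff = 1004.9370


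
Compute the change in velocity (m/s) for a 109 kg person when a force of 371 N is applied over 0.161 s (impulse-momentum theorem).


J = F * dt = 371 * 0.161 = 59.7310 N*s
delta_v = J / m
delta_v = 59.7310 / 109
delta_v = 0.5480


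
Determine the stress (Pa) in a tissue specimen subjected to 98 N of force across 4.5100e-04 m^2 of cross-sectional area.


stress = F / A
stress = 98 / 4.5100e-04
stress = 217294.9002


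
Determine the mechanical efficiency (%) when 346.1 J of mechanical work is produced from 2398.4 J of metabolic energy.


eta = (W_mech / E_meta) * 100
eta = (346.1 / 2398.4) * 100
ratio = 0.1443
eta = 14.4305


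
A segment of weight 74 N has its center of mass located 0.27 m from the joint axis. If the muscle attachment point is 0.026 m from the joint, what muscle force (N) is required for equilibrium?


F_muscle = W * d_load / d_muscle
F_muscle = 74 * 0.27 / 0.026
Numerator = 19.9800
F_muscle = 768.4615


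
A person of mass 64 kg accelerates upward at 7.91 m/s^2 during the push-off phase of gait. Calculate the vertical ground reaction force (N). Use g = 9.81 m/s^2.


GRF = m * (g + a)
GRF = 64 * (9.81 + 7.91)
GRF = 64 * 17.7200
GRF = 1134.0800


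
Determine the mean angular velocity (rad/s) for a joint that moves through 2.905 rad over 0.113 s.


omega = delta_theta / delta_t
omega = 2.905 / 0.113
omega = 25.7080


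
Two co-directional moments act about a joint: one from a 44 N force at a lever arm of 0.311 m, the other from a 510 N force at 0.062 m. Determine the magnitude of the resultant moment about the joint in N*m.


M = F1 * d1 + F2 * d2
M = 44 * 0.311 + 510 * 0.062
M = 13.6840 + 31.6200
M = 45.3040


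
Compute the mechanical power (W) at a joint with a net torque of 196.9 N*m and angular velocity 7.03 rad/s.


P = M * omega
P = 196.9 * 7.03
P = 1384.2070


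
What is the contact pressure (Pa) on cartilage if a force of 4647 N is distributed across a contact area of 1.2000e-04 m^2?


P = F / A
P = 4647 / 1.2000e-04
P = 3.8725e+07


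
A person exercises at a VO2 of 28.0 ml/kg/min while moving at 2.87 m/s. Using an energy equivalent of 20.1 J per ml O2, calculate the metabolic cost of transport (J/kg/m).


Power per kg = VO2 * 20.1 / 60
Power per kg = 28.0 * 20.1 / 60 = 9.3800 W/kg
Cost = power_per_kg / speed
Cost = 9.3800 / 2.87
Cost = 3.2683


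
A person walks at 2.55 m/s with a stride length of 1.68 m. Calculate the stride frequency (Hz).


f = v / stride_length
f = 2.55 / 1.68
f = 1.5179


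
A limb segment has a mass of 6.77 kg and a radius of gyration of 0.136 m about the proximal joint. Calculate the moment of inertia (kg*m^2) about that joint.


I = m * k^2
I = 6.77 * 0.136^2
k^2 = 0.0185
I = 0.1252


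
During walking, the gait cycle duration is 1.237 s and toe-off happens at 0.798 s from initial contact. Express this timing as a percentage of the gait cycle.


pct = (event_time / cycle_time) * 100
pct = (0.798 / 1.237) * 100
ratio = 0.6451
pct = 64.5109


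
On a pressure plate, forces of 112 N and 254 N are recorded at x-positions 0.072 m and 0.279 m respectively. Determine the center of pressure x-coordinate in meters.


COP_x = (F1*x1 + F2*x2) / (F1 + F2)
COP_x = (112*0.072 + 254*0.279) / (112 + 254)
Numerator = 78.9300
Denominator = 366
COP_x = 0.2157


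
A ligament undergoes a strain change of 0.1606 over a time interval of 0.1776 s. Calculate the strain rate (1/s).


strain_rate = delta_strain / delta_t
strain_rate = 0.1606 / 0.1776
strain_rate = 0.9043


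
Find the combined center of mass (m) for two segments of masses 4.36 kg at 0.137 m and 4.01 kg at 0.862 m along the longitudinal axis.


COM = (m1*x1 + m2*x2) / (m1 + m2)
COM = (4.36*0.137 + 4.01*0.862) / (4.36 + 4.01)
Numerator = 4.0539
Denominator = 8.3700
COM = 0.4843


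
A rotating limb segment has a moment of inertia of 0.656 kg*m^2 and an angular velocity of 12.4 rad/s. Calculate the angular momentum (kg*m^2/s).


L = I * omega
L = 0.656 * 12.4
L = 8.1344


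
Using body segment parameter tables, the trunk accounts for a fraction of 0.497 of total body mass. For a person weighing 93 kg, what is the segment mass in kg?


m_segment = body_mass * fraction
m_segment = 93 * 0.497
m_segment = 46.2210


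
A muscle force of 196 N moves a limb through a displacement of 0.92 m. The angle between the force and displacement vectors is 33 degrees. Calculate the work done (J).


W = F * d * cos(theta)
theta = 33 deg = 0.5760 rad
cos(theta) = 0.8387
W = 196 * 0.92 * 0.8387
W = 151.2291


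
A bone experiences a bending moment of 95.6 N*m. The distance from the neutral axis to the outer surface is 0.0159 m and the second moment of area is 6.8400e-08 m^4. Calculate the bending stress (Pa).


sigma = M * c / I
sigma = 95.6 * 0.0159 / 6.8400e-08
M * c = 1.5200
sigma = 2.2223e+07


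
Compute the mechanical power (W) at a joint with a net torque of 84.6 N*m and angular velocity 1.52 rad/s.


P = M * omega
P = 84.6 * 1.52
P = 128.5920


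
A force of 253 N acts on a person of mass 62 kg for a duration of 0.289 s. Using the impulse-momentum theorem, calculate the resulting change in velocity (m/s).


J = F * dt = 253 * 0.289 = 73.1170 N*s
delta_v = J / m
delta_v = 73.1170 / 62
delta_v = 1.1793


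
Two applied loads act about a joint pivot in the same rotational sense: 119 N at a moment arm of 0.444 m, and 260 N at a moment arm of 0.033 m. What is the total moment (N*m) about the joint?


M = F1 * d1 + F2 * d2
M = 119 * 0.444 + 260 * 0.033
M = 52.8360 + 8.5800
M = 61.4160


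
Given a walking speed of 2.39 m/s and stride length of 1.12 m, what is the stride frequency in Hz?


f = v / stride_length
f = 2.39 / 1.12
f = 2.1339


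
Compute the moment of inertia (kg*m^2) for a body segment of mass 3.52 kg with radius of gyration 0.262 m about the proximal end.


I = m * k^2
I = 3.52 * 0.262^2
k^2 = 0.0686
I = 0.2416


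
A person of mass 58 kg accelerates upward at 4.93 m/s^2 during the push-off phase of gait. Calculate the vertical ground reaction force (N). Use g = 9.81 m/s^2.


GRF = m * (g + a)
GRF = 58 * (9.81 + 4.93)
GRF = 58 * 14.7400
GRF = 854.9200


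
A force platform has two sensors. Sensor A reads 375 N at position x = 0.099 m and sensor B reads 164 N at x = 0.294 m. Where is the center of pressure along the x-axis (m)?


COP_x = (F1*x1 + F2*x2) / (F1 + F2)
COP_x = (375*0.099 + 164*0.294) / (375 + 164)
Numerator = 85.3410
Denominator = 539
COP_x = 0.1583


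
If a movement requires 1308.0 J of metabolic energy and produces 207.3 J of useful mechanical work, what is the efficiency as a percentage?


eta = (W_mech / E_meta) * 100
eta = (207.3 / 1308.0) * 100
ratio = 0.1585
eta = 15.8486


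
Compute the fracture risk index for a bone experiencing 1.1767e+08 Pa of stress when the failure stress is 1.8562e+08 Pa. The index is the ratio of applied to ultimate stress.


FRI = applied / ultimate
FRI = 1.1767e+08 / 1.8562e+08
FRI = 0.6339


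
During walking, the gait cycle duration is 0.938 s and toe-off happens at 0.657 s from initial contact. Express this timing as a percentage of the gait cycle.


pct = (event_time / cycle_time) * 100
pct = (0.657 / 0.938) * 100
ratio = 0.7004
pct = 70.0426


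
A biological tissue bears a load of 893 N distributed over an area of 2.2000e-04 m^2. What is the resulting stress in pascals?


stress = F / A
stress = 893 / 2.2000e-04
stress = 4.0591e+06


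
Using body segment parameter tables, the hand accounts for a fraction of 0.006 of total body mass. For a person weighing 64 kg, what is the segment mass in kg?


m_segment = body_mass * fraction
m_segment = 64 * 0.006
m_segment = 0.3840


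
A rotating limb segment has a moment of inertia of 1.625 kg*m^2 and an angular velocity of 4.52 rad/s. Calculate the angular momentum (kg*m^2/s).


L = I * omega
L = 1.625 * 4.52
L = 7.3450


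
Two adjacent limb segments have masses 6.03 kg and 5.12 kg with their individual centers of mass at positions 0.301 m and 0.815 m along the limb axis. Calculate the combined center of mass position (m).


COM = (m1*x1 + m2*x2) / (m1 + m2)
COM = (6.03*0.301 + 5.12*0.815) / (6.03 + 5.12)
Numerator = 5.9878
Denominator = 11.1500
COM = 0.5370


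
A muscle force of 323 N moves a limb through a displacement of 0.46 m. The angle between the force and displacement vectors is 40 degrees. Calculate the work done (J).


W = F * d * cos(theta)
theta = 40 deg = 0.6981 rad
cos(theta) = 0.7660
W = 323 * 0.46 * 0.7660
W = 113.8189


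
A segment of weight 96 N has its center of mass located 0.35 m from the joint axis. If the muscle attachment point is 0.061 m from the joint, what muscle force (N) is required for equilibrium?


F_muscle = W * d_load / d_muscle
F_muscle = 96 * 0.35 / 0.061
Numerator = 33.6000
F_muscle = 550.8197


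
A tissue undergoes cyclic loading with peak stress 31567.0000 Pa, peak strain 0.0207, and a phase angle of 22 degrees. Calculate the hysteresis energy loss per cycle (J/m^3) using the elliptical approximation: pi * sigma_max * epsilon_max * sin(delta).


E_loss = pi * sigma_max * epsilon_max * sin(delta)
delta = 22 deg = 0.3840 rad
sin(delta) = 0.3746
E_loss = pi * 31567.0000 * 0.0207 * 0.3746
E_loss = 769.0046


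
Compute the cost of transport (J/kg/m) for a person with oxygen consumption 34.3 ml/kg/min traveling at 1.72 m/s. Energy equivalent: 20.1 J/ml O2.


Power per kg = VO2 * 20.1 / 60
Power per kg = 34.3 * 20.1 / 60 = 11.4905 W/kg
Cost = power_per_kg / speed
Cost = 11.4905 / 1.72
Cost = 6.6805


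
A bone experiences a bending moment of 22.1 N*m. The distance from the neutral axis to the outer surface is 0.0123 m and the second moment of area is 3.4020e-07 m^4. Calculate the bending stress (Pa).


sigma = M * c / I
sigma = 22.1 * 0.0123 / 3.4020e-07
M * c = 0.2718
sigma = 799029.9824


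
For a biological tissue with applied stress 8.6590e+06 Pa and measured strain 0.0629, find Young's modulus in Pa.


E = stress / strain
E = 8.6590e+06 / 0.0629
E = 1.3766e+08


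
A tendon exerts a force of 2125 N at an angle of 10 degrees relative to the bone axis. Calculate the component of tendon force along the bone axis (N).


F_eff = F_tendon * cos(theta)
theta = 10 deg = 0.1745 rad
cos(theta) = 0.9848
F_eff = 2125 * 0.9848
F_eff = 2092.7165


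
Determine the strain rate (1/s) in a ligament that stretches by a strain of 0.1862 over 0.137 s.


strain_rate = delta_strain / delta_t
strain_rate = 0.1862 / 0.137
strain_rate = 1.3591


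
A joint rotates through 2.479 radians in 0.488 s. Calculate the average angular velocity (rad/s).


omega = delta_theta / delta_t
omega = 2.479 / 0.488
omega = 5.0799


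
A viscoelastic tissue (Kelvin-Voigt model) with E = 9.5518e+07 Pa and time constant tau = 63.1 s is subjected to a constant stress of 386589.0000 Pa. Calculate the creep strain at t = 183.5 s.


epsilon(t) = (sigma/E) * (1 - exp(-t/tau))
sigma/E = 386589.0000 / 9.5518e+07 = 0.0040
exp(-t/tau) = exp(-183.5 / 63.1) = 0.0546
epsilon = 0.0040 * (1 - 0.0546)
epsilon = 0.0038


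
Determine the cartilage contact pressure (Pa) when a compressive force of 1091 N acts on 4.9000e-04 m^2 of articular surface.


P = F / A
P = 1091 / 4.9000e-04
P = 2.2265e+06


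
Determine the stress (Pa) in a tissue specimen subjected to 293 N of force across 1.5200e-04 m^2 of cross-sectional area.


stress = F / A
stress = 293 / 1.5200e-04
stress = 1.9276e+06


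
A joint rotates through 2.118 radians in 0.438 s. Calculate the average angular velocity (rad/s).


omega = delta_theta / delta_t
omega = 2.118 / 0.438
omega = 4.8356


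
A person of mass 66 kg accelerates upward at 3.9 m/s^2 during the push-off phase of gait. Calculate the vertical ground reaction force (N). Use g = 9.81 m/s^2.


GRF = m * (g + a)
GRF = 66 * (9.81 + 3.9)
GRF = 66 * 13.7100
GRF = 904.8600


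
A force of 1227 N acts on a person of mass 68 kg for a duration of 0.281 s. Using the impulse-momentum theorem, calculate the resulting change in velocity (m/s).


J = F * dt = 1227 * 0.281 = 344.7870 N*s
delta_v = J / m
delta_v = 344.7870 / 68
delta_v = 5.0704


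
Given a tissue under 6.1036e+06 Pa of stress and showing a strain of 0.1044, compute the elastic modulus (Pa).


E = stress / strain
E = 6.1036e+06 / 0.1044
E = 5.8464e+07


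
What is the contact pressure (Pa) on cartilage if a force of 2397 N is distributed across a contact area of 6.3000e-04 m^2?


P = F / A
P = 2397 / 6.3000e-04
P = 3.8048e+06


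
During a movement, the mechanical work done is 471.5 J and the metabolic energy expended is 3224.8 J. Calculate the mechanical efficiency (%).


eta = (W_mech / E_meta) * 100
eta = (471.5 / 3224.8) * 100
ratio = 0.1462
eta = 14.6211
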